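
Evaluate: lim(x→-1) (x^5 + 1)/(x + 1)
This is a standard limit.

Factor or rationalize the expression:
  lim(x→-1) (x^5 + 1)/(x + 1) = 5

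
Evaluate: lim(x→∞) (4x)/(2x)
This is an ∞/∞ indeterminate form.

Apply L'Hôpital's rule: differentiate numerator and denominator separately.
  f(x) = 4·x   ⇒   f'(x) = 4
  g(x) = 2·x   ⇒   g'(x) = 2
  lim(x→∞) f'(x)/g'(x) = lim(x→∞) (4)/(2)
  = 2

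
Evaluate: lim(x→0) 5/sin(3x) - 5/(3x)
This is an ∞-∞ indeterminate form.

Combine fractions or rationalize to convert ∞-∞ to 0/0 form:
  lim(x→0) 5/sin(3x) - 5/(3x) = 0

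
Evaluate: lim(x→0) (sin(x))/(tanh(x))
This is a 0/0 indeterminate form.

Apply L'Hôpital's rule: differentiate numerator and denominator separately.
  f(x) = sin(x)   ⇒   f'(x) = cos(x)
  g(x) = tanh(x)   ⇒   g'(x) = 1 - tanh(x)^2
  lim(x→0) f'(x)/g'(x) = lim(x→0) (cos(x))/(1 - tanh(x)^2)
  = 1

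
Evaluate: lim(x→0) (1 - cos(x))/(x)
This is a 0/0 indeterminate form.

Apply L'Hôpital's rule: differentiate numerator and denominator separately.
  f(x) = 1 - cos(x)   ⇒   f'(x) = sin(x)
  g(x) = x   ⇒   g'(x) = 1
  lim(x→0) f'(x)/g'(x) = lim(x→0) (sin(x))/(1)
  = 0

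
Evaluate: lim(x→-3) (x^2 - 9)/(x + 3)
This is a standard limit.

Factor or rationalize the expression:
  lim(x→-3) (x^2 - 9)/(x + 3) = -6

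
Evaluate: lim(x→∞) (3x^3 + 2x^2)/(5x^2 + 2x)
This is an ∞/∞ indeterminate form.

Apply L'Hôpital's rule: differentiate numerator and denominator separately.
  f(x) = 3·x^3 + 2·x^2   ⇒   f'(x) = 9·x^2 + 4·x
  g(x) = 5·x^2 + 2·x   ⇒   g'(x) = 10·x + 2
  lim(x→∞) f'(x)/g'(x) = lim(x→∞) (9·x^2 + 4·x)/(10·x + 2)
  = ∞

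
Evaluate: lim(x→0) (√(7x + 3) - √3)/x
This is a standard limit.

Factor or rationalize the expression:
  lim(x→0) (√(7x + 3) - √3)/x = 7·sqrt(3)/6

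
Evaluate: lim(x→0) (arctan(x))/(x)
This is a 0/0 indeterminate form.

Apply L'Hôpital's rule: differentiate numerator and denominator separately.
  f(x) = atan(x)   ⇒   f'(x) = 1/(x^2 + 1)
  g(x) = x   ⇒   g'(x) = 1
  lim(x→0) f'(x)/g'(x) = lim(x→0) (1/(x^2 + 1))/(1)
  = 1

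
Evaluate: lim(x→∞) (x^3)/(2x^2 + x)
This is an ∞/∞ indeterminate form.

Apply L'Hôpital's rule: differentiate numerator and denominator separately.
  f(x) = x^3   ⇒   f'(x) = 3·x^2
  g(x) = 2·x^2 + x   ⇒   g'(x) = 4·x + 1
  lim(x→∞) f'(x)/g'(x) = lim(x→∞) (3·x^2)/(4·x + 1)
  = ∞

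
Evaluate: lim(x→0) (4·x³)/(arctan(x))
This is a 0/0 indeterminate form.

Apply L'Hôpital's rule: differentiate numerator and denominator separately.
  f(x) = 4·x^3   ⇒   f'(x) = 12·x^2
  g(x) = atan(x)   ⇒   g'(x) = 1/(x^2 + 1)
  lim(x→0) f'(x)/g'(x) = lim(x→0) (12·x^2)/(1/(x^2 + 1))
  = 0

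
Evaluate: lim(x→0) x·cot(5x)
This is a 0·∞ indeterminate form.

Rewrite 0·∞ as a quotient (0/0 or ∞/∞ form), then apply L'Hôpital's rule:
  lim(x→0) x·cot(5x) = 1/5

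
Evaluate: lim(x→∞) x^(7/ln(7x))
This is an exponential indeterminate form.

For exponential indeterminate forms, take the natural log:
  Let L = lim(x→∞) x^(7/ln(7x))
  Then ln(L) = lim(x→∞) [exponent × ln(base)]
  Evaluate using L'Hôpital or standard limits, then exponentiate.
  L = e^(7)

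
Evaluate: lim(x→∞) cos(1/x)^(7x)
This is an exponential indeterminate form.

For exponential indeterminate forms, take the natural log:
  Let L = lim(x→∞) cos(1/x)^(7x)
  Then ln(L) = lim(x→∞) [exponent × ln(base)]
  Evaluate using L'Hôpital or standard limits, then exponentiate.
  L = 1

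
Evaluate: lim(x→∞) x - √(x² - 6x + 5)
This is an ∞-∞ indeterminate form.

Combine fractions or rationalize to convert ∞-∞ to 0/0 form:
  lim(x→∞) x - √(x² - 6x + 5) = 3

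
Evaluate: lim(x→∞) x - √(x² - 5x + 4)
This is an ∞-∞ indeterminate form.

Combine fractions or rationalize to convert ∞-∞ to 0/0 form:
  lim(x→∞) x - √(x² - 5x + 4) = 5/2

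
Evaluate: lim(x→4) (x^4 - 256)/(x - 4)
This is a standard limit.

Factor or rationalize the expression:
  lim(x→4) (x^4 - 256)/(x - 4) = 256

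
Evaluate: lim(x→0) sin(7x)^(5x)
This is an exponential indeterminate form.

For exponential indeterminate forms, take the natural log:
  Let L = lim(x→0) sin(7x)^(5x)
  Then ln(L) = lim(x→0) [exponent × ln(base)]
  Evaluate using L'Hôpital or standard limits, then exponentiate.
  L = 1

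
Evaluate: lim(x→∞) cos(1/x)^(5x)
This is an exponential indeterminate form.

For exponential indeterminate forms, take the natural log:
  Let L = lim(x→∞) cos(1/x)^(5x)
  Then ln(L) = lim(x→∞) [exponent × ln(base)]
  Evaluate using L'Hôpital or standard limits, then exponentiate.
  L = 1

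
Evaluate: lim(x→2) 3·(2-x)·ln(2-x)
This is a 0·∞ indeterminate form.

Rewrite 0·∞ as a quotient (0/0 or ∞/∞ form), then apply L'Hôpital's rule:
  lim(x→2) 3·(2-x)·ln(2-x) = 0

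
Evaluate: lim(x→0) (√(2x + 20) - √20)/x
This is a standard limit.

Factor or rationalize the expression:
  lim(x→0) (√(2x + 20) - √20)/x = sqrt(5)/10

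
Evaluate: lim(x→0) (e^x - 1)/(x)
This is a 0/0 indeterminate form.

Apply L'Hôpital's rule: differentiate numerator and denominator separately.
  f(x) = e^(x) - 1   ⇒   f'(x) = e^(x)
  g(x) = x   ⇒   g'(x) = 1
  lim(x→0) f'(x)/g'(x) = lim(x→0) (e^(x))/(1)
  = 1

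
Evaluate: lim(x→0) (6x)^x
This is an exponential indeterminate form.

For exponential indeterminate forms, take the natural log:
  Let L = lim(x→0) (6x)^x
  Then ln(L) = lim(x→0) [exponent × ln(base)]
  Evaluate using L'Hôpital or standard limits, then exponentiate.
  L = 1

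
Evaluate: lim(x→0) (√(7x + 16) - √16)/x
This is a standard limit.

Factor or rationalize the expression:
  lim(x→0) (√(7x + 16) - √16)/x = 7/8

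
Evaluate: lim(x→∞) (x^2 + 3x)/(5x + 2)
This is an ∞/∞ indeterminate form.

Apply L'Hôpital's rule: differentiate numerator and denominator separately.
  f(x) = x^2 + 3·x   ⇒   f'(x) = 2·x + 3
  g(x) = 5·x + 2   ⇒   g'(x) = 5
  lim(x→∞) f'(x)/g'(x) = lim(x→∞) (2·x + 3)/(5)
  = ∞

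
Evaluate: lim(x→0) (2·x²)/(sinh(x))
This is a 0/0 indeterminate form.

Apply L'Hôpital's rule: differentiate numerator and denominator separately.
  f(x) = 2·x^2   ⇒   f'(x) = 4·x
  g(x) = sinh(x)   ⇒   g'(x) = cosh(x)
  lim(x→0) f'(x)/g'(x) = lim(x→0) (4·x)/(cosh(x))
  = 0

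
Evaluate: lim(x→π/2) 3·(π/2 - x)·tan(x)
This is a 0·∞ indeterminate form.

Rewrite 0·∞ as a quotient (0/0 or ∞/∞ form), then apply L'Hôpital's rule:
  lim(x→π/2) 3·(π/2 - x)·tan(x) = 3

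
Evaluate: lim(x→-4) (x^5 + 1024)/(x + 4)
This is a standard limit.

Factor or rationalize the expression:
  lim(x→-4) (x^5 + 1024)/(x + 4) = 1280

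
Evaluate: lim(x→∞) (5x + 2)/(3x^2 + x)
This is an ∞/∞ indeterminate form.

Apply L'Hôpital's rule: differentiate numerator and denominator separately.
  f(x) = 5·x + 2   ⇒   f'(x) = 5
  g(x) = 3·x^2 + x   ⇒   g'(x) = 6·x + 1
  lim(x→∞) f'(x)/g'(x) = lim(x→∞) (5)/(6·x + 1)
  = 0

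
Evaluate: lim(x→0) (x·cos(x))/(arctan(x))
This is a 0/0 indeterminate form.

Apply L'Hôpital's rule: differentiate numerator and denominator separately.
  f(x) = x·cos(x)   ⇒   f'(x) = -x·sin(x) + cos(x)
  g(x) = atan(x)   ⇒   g'(x) = 1/(x^2 + 1)
  lim(x→0) f'(x)/g'(x) = lim(x→0) (-x·sin(x) + cos(x))/(1/(x^2 + 1))
  = 1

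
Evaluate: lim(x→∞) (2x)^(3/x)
This is an exponential indeterminate form.

For exponential indeterminate forms, take the natural log:
  Let L = lim(x→∞) (2x)^(3/x)
  Then ln(L) = lim(x→∞) [exponent × ln(base)]
  Evaluate using L'Hôpital or standard limits, then exponentiate.
  L = 1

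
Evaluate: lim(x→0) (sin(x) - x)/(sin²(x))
This is a 0/0 indeterminate form.

Apply L'Hôpital's rule: differentiate numerator and denominator separately.
  f(x) = -x + sin(x)   ⇒   f'(x) = cos(x) - 1
  g(x) = sin(x)^2   ⇒   g'(x) = 2·sin(x)·cos(x)
  lim(x→0) f'(x)/g'(x) = lim(x→0) (cos(x) - 1)/(2·sin(x)·cos(x))
  = 0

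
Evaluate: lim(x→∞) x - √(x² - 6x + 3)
This is an ∞-∞ indeterminate form.

Combine fractions or rationalize to convert ∞-∞ to 0/0 form:
  lim(x→∞) x - √(x² - 6x + 3) = 3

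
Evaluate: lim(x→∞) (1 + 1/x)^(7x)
This is an exponential indeterminate form.

For exponential indeterminate forms, take the natural log:
  Let L = lim(x→∞) (1 + 1/x)^(7x)
  Then ln(L) = lim(x→∞) [exponent × ln(base)]
  Evaluate using L'Hôpital or standard limits, then exponentiate.
  L = e^(7)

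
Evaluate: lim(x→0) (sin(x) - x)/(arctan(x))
This is a 0/0 indeterminate form.

Apply L'Hôpital's rule: differentiate numerator and denominator separately.
  f(x) = -x + sin(x)   ⇒   f'(x) = cos(x) - 1
  g(x) = atan(x)   ⇒   g'(x) = 1/(x^2 + 1)
  lim(x→0) f'(x)/g'(x) = lim(x→0) (cos(x) - 1)/(1/(x^2 + 1))
  = 0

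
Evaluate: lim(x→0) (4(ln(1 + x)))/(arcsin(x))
This is a 0/0 indeterminate form.

Apply L'Hôpital's rule: differentiate numerator and denominator separately.
  f(x) = 4·ln(x + 1)   ⇒   f'(x) = 4/(x + 1)
  g(x) = asin(x)   ⇒   g'(x) = 1/sqrt(1 - x^2)
  lim(x→0) f'(x)/g'(x) = lim(x→0) (4/(x + 1))/(1/sqrt(1 - x^2))
  = 4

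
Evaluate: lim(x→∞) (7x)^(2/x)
This is an exponential indeterminate form.

For exponential indeterminate forms, take the natural log:
  Let L = lim(x→∞) (7x)^(2/x)
  Then ln(L) = lim(x→∞) [exponent × ln(base)]
  Evaluate using L'Hôpital or standard limits, then exponentiate.
  L = 1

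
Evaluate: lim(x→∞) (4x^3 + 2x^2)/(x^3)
This is an ∞/∞ indeterminate form.

Apply L'Hôpital's rule: differentiate numerator and denominator separately.
  f(x) = 4·x^3 + 2·x^2   ⇒   f'(x) = 12·x^2 + 4·x
  g(x) = x^3   ⇒   g'(x) = 3·x^2
  lim(x→∞) f'(x)/g'(x) = lim(x→∞) (12·x^2 + 4·x)/(3·x^2)
  = 4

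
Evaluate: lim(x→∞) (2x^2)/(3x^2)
This is an ∞/∞ indeterminate form.

Apply L'Hôpital's rule: differentiate numerator and denominator separately.
  f(x) = 2·x^2   ⇒   f'(x) = 4·x
  g(x) = 3·x^2   ⇒   g'(x) = 6·x
  lim(x→∞) f'(x)/g'(x) = lim(x→∞) (4·x)/(6·x)
  = 2/3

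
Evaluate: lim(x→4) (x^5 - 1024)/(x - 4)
This is a standard limit.

Factor or rationalize the expression:
  lim(x→4) (x^5 - 1024)/(x - 4) = 1280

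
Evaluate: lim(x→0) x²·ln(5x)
This is a 0·∞ indeterminate form.

Rewrite 0·∞ as a quotient (0/0 or ∞/∞ form), then apply L'Hôpital's rule:
  lim(x→0) x²·ln(5x) = 0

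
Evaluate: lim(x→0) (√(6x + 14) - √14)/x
This is a standard limit.

Factor or rationalize the expression:
  lim(x→0) (√(6x + 14) - √14)/x = 3·sqrt(14)/14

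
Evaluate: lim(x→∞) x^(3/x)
This is an exponential indeterminate form.

For exponential indeterminate forms, take the natural log:
  Let L = lim(x→∞) x^(3/x)
  Then ln(L) = lim(x→∞) [exponent × ln(base)]
  Evaluate using L'Hôpital or standard limits, then exponentiate.
  L = 1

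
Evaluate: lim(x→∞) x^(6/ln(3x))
This is an exponential indeterminate form.

For exponential indeterminate forms, take the natural log:
  Let L = lim(x→∞) x^(6/ln(3x))
  Then ln(L) = lim(x→∞) [exponent × ln(base)]
  Evaluate using L'Hôpital or standard limits, then exponentiate.
  L = e^(6)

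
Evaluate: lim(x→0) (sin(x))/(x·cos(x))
This is a 0/0 indeterminate form.

Apply L'Hôpital's rule: differentiate numerator and denominator separately.
  f(x) = sin(x)   ⇒   f'(x) = cos(x)
  g(x) = x·cos(x)   ⇒   g'(x) = -x·sin(x) + cos(x)
  lim(x→0) f'(x)/g'(x) = lim(x→0) (cos(x))/(-x·sin(x) + cos(x))
  = 1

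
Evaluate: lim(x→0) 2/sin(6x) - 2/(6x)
This is an ∞-∞ indeterminate form.

Combine fractions or rationalize to convert ∞-∞ to 0/0 form:
  lim(x→0) 2/sin(6x) - 2/(6x) = 0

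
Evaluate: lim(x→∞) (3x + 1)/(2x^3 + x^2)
This is an ∞/∞ indeterminate form.

Apply L'Hôpital's rule: differentiate numerator and denominator separately.
  f(x) = 3·x + 1   ⇒   f'(x) = 3
  g(x) = 2·x^3 + x^2   ⇒   g'(x) = 6·x^2 + 2·x
  lim(x→∞) f'(x)/g'(x) = lim(x→∞) (3)/(6·x^2 + 2·x)
  = 0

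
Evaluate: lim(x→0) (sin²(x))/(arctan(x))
This is a 0/0 indeterminate form.

Apply L'Hôpital's rule: differentiate numerator and denominator separately.
  f(x) = sin(x)^2   ⇒   f'(x) = 2·sin(x)·cos(x)
  g(x) = atan(x)   ⇒   g'(x) = 1/(x^2 + 1)
  lim(x→0) f'(x)/g'(x) = lim(x→0) (2·sin(x)·cos(x))/(1/(x^2 + 1))
  = 0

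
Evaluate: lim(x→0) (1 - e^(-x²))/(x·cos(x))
This is a 0/0 indeterminate form.

Apply L'Hôpital's rule: differentiate numerator and denominator separately.
  f(x) = 1 - e^(-x^2)   ⇒   f'(x) = 2·x·e^(-x^2)
  g(x) = x·cos(x)   ⇒   g'(x) = -x·sin(x) + cos(x)
  lim(x→0) f'(x)/g'(x) = lim(x→0) (2·x·e^(-x^2))/(-x·sin(x) + cos(x))
  = 0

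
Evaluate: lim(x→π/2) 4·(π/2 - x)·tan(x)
This is a 0·∞ indeterminate form.

Rewrite 0·∞ as a quotient (0/0 or ∞/∞ form), then apply L'Hôpital's rule:
  lim(x→π/2) 4·(π/2 - x)·tan(x) = 4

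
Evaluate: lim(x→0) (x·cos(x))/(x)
This is a 0/0 indeterminate form.

Apply L'Hôpital's rule: differentiate numerator and denominator separately.
  f(x) = x·cos(x)   ⇒   f'(x) = -x·sin(x) + cos(x)
  g(x) = x   ⇒   g'(x) = 1
  lim(x→0) f'(x)/g'(x) = lim(x→0) (-x·sin(x) + cos(x))/(1)
  = 1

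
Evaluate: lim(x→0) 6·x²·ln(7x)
This is a 0·∞ indeterminate form.

Rewrite 0·∞ as a quotient (0/0 or ∞/∞ form), then apply L'Hôpital's rule:
  lim(x→0) 6·x²·ln(7x) = 0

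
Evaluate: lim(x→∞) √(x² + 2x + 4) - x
This is an ∞-∞ indeterminate form.

Combine fractions or rationalize to convert ∞-∞ to 0/0 form:
  lim(x→∞) √(x² + 2x + 4) - x = 1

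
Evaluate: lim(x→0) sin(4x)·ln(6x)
This is a 0·∞ indeterminate form.

Rewrite 0·∞ as a quotient (0/0 or ∞/∞ form), then apply L'Hôpital's rule:
  lim(x→0) sin(4x)·ln(6x) = 0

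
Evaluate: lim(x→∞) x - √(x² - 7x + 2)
This is an ∞-∞ indeterminate form.

Combine fractions or rationalize to convert ∞-∞ to 0/0 form:
  lim(x→∞) x - √(x² - 7x + 2) = 7/2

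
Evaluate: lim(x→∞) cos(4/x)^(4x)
This is an exponential indeterminate form.

For exponential indeterminate forms, take the natural log:
  Let L = lim(x→∞) cos(4/x)^(4x)
  Then ln(L) = lim(x→∞) [exponent × ln(base)]
  Evaluate using L'Hôpital or standard limits, then exponentiate.
  L = 1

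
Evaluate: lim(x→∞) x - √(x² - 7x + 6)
This is an ∞-∞ indeterminate form.

Combine fractions or rationalize to convert ∞-∞ to 0/0 form:
  lim(x→∞) x - √(x² - 7x + 6) = 7/2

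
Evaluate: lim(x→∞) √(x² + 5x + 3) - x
This is an ∞-∞ indeterminate form.

Combine fractions or rationalize to convert ∞-∞ to 0/0 form:
  lim(x→∞) √(x² + 5x + 3) - x = 5/2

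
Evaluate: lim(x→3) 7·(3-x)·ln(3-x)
This is a 0·∞ indeterminate form.

Rewrite 0·∞ as a quotient (0/0 or ∞/∞ form), then apply L'Hôpital's rule:
  lim(x→3) 7·(3-x)·ln(3-x) = 0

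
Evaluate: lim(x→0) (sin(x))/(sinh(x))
This is a 0/0 indeterminate form.

Apply L'Hôpital's rule: differentiate numerator and denominator separately.
  f(x) = sin(x)   ⇒   f'(x) = cos(x)
  g(x) = sinh(x)   ⇒   g'(x) = cosh(x)
  lim(x→0) f'(x)/g'(x) = lim(x→0) (cos(x))/(cosh(x))
  = 1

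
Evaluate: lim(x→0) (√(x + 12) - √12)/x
This is a standard limit.

Factor or rationalize the expression:
  lim(x→0) (√(x + 12) - √12)/x = sqrt(3)/12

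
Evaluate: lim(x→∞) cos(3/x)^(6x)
This is an exponential indeterminate form.

For exponential indeterminate forms, take the natural log:
  Let L = lim(x→∞) cos(3/x)^(6x)
  Then ln(L) = lim(x→∞) [exponent × ln(base)]
  Evaluate using L'Hôpital or standard limits, then exponentiate.
  L = 1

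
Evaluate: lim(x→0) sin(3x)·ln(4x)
This is a 0·∞ indeterminate form.

Rewrite 0·∞ as a quotient (0/0 or ∞/∞ form), then apply L'Hôpital's rule:
  lim(x→0) sin(3x)·ln(4x) = 0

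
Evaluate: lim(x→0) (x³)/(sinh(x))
This is a 0/0 indeterminate form.

Apply L'Hôpital's rule: differentiate numerator and denominator separately.
  f(x) = x^3   ⇒   f'(x) = 3·x^2
  g(x) = sinh(x)   ⇒   g'(x) = cosh(x)
  lim(x→0) f'(x)/g'(x) = lim(x→0) (3·x^2)/(cosh(x))
  = 0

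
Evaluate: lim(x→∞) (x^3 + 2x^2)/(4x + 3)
This is an ∞/∞ indeterminate form.

Apply L'Hôpital's rule: differentiate numerator and denominator separately.
  f(x) = x^3 + 2·x^2   ⇒   f'(x) = 3·x^2 + 4·x
  g(x) = 4·x + 3   ⇒   g'(x) = 4
  lim(x→∞) f'(x)/g'(x) = lim(x→∞) (3·x^2 + 4·x)/(4)
  = ∞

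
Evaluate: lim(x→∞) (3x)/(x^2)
This is an ∞/∞ indeterminate form.

Apply L'Hôpital's rule: differentiate numerator and denominator separately.
  f(x) = 3·x   ⇒   f'(x) = 3
  g(x) = x^2   ⇒   g'(x) = 2·x
  lim(x→∞) f'(x)/g'(x) = lim(x→∞) (3)/(2·x)
  = 0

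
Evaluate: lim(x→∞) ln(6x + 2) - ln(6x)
This is an ∞-∞ indeterminate form.

Combine fractions or rationalize to convert ∞-∞ to 0/0 form:
  lim(x→∞) ln(6x + 2) - ln(6x) = 0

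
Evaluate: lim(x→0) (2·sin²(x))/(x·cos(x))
This is a 0/0 indeterminate form.

Apply L'Hôpital's rule: differentiate numerator and denominator separately.
  f(x) = 2·sin(x)^2   ⇒   f'(x) = 4·sin(x)·cos(x)
  g(x) = x·cos(x)   ⇒   g'(x) = -x·sin(x) + cos(x)
  lim(x→0) f'(x)/g'(x) = lim(x→0) (4·sin(x)·cos(x))/(-x·sin(x) + cos(x))
  = 0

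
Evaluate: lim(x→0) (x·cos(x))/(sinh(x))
This is a 0/0 indeterminate form.

Apply L'Hôpital's rule: differentiate numerator and denominator separately.
  f(x) = x·cos(x)   ⇒   f'(x) = -x·sin(x) + cos(x)
  g(x) = sinh(x)   ⇒   g'(x) = cosh(x)
  lim(x→0) f'(x)/g'(x) = lim(x→0) (-x·sin(x) + cos(x))/(cosh(x))
  = 1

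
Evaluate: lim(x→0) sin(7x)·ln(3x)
This is a 0·∞ indeterminate form.

Rewrite 0·∞ as a quotient (0/0 or ∞/∞ form), then apply L'Hôpital's rule:
  lim(x→0) sin(7x)·ln(3x) = 0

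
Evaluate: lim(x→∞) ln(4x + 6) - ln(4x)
This is an ∞-∞ indeterminate form.

Combine fractions or rationalize to convert ∞-∞ to 0/0 form:
  lim(x→∞) ln(4x + 6) - ln(4x) = 0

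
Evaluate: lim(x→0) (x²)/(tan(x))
This is a 0/0 indeterminate form.

Apply L'Hôpital's rule: differentiate numerator and denominator separately.
  f(x) = x^2   ⇒   f'(x) = 2·x
  g(x) = tan(x)   ⇒   g'(x) = tan(x)^2 + 1
  lim(x→0) f'(x)/g'(x) = lim(x→0) (2·x)/(tan(x)^2 + 1)
  = 0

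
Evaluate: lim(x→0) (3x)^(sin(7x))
This is an exponential indeterminate form.

For exponential indeterminate forms, take the natural log:
  Let L = lim(x→0) (3x)^(sin(7x))
  Then ln(L) = lim(x→0) [exponent × ln(base)]
  Evaluate using L'Hôpital or standard limits, then exponentiate.
  L = 1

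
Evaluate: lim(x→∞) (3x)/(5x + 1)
This is an ∞/∞ indeterminate form.

Apply L'Hôpital's rule: differentiate numerator and denominator separately.
  f(x) = 3·x   ⇒   f'(x) = 3
  g(x) = 5·x + 1   ⇒   g'(x) = 5
  lim(x→∞) f'(x)/g'(x) = lim(x→∞) (3)/(5)
  = 3/5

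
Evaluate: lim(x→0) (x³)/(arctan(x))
This is a 0/0 indeterminate form.

Apply L'Hôpital's rule: differentiate numerator and denominator separately.
  f(x) = x^3   ⇒   f'(x) = 3·x^2
  g(x) = atan(x)   ⇒   g'(x) = 1/(x^2 + 1)
  lim(x→0) f'(x)/g'(x) = lim(x→0) (3·x^2)/(1/(x^2 + 1))
  = 0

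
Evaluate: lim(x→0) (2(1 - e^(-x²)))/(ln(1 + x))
This is a 0/0 indeterminate form.

Apply L'Hôpital's rule: differentiate numerator and denominator separately.
  f(x) = 2 - 2·e^(-x^2)   ⇒   f'(x) = 4·x·e^(-x^2)
  g(x) = ln(x + 1)   ⇒   g'(x) = 1/(x + 1)
  lim(x→0) f'(x)/g'(x) = lim(x→0) (4·x·e^(-x^2))/(1/(x + 1))
  = 0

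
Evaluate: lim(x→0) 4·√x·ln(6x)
This is a 0·∞ indeterminate form.

Rewrite 0·∞ as a quotient (0/0 or ∞/∞ form), then apply L'Hôpital's rule:
  lim(x→0) 4·√x·ln(6x) = 0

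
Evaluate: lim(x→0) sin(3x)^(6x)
This is an exponential indeterminate form.

For exponential indeterminate forms, take the natural log:
  Let L = lim(x→0) sin(3x)^(6x)
  Then ln(L) = lim(x→0) [exponent × ln(base)]
  Evaluate using L'Hôpital or standard limits, then exponentiate.
  L = 1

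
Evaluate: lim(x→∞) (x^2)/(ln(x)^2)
This is an ∞/∞ indeterminate form.

Apply L'Hôpital's rule: differentiate numerator and denominator separately.
  f(x) = x^2   ⇒   f'(x) = 2·x
  g(x) = ln(x)^2   ⇒   g'(x) = 2·ln(x)/x
  lim(x→∞) f'(x)/g'(x) = lim(x→∞) (2·x)/(2·ln(x)/x)
  = ∞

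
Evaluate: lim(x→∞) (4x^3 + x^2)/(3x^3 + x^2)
This is an ∞/∞ indeterminate form.

Apply L'Hôpital's rule: differentiate numerator and denominator separately.
  f(x) = 4·x^3 + x^2   ⇒   f'(x) = 12·x^2 + 2·x
  g(x) = 3·x^3 + x^2   ⇒   g'(x) = 9·x^2 + 2·x
  lim(x→∞) f'(x)/g'(x) = lim(x→∞) (12·x^2 + 2·x)/(9·x^2 + 2·x)
  = 4/3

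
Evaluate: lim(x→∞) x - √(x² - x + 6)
This is an ∞-∞ indeterminate form.

Combine fractions or rationalize to convert ∞-∞ to 0/0 form:
  lim(x→∞) x - √(x² - x + 6) = 1/2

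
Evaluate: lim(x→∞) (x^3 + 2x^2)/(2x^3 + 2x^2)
This is an ∞/∞ indeterminate form.

Apply L'Hôpital's rule: differentiate numerator and denominator separately.
  f(x) = x^3 + 2·x^2   ⇒   f'(x) = 3·x^2 + 4·x
  g(x) = 2·x^3 + 2·x^2   ⇒   g'(x) = 6·x^2 + 4·x
  lim(x→∞) f'(x)/g'(x) = lim(x→∞) (3·x^2 + 4·x)/(6·x^2 + 4·x)
  = 1/2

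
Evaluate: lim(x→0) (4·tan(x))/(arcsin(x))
This is a 0/0 indeterminate form.

Apply L'Hôpital's rule: differentiate numerator and denominator separately.
  f(x) = 4·tan(x)   ⇒   f'(x) = 4·tan(x)^2 + 4
  g(x) = asin(x)   ⇒   g'(x) = 1/sqrt(1 - x^2)
  lim(x→0) f'(x)/g'(x) = lim(x→0) (4·tan(x)^2 + 4)/(1/sqrt(1 - x^2))
  = 4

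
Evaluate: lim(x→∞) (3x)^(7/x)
This is an exponential indeterminate form.

For exponential indeterminate forms, take the natural log:
  Let L = lim(x→∞) (3x)^(7/x)
  Then ln(L) = lim(x→∞) [exponent × ln(base)]
  Evaluate using L'Hôpital or standard limits, then exponentiate.
  L = 1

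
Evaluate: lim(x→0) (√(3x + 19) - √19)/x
This is a standard limit.

Factor or rationalize the expression:
  lim(x→0) (√(3x + 19) - √19)/x = 3·sqrt(19)/38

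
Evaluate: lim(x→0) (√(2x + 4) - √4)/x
This is a standard limit.

Factor or rationalize the expression:
  lim(x→0) (√(2x + 4) - √4)/x = 1/2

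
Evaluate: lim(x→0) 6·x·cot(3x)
This is a 0·∞ indeterminate form.

Rewrite 0·∞ as a quotient (0/0 or ∞/∞ form), then apply L'Hôpital's rule:
  lim(x→0) 6·x·cot(3x) = 2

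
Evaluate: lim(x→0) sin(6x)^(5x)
This is an exponential indeterminate form.

For exponential indeterminate forms, take the natural log:
  Let L = lim(x→0) sin(6x)^(5x)
  Then ln(L) = lim(x→0) [exponent × ln(base)]
  Evaluate using L'Hôpital or standard limits, then exponentiate.
  L = 1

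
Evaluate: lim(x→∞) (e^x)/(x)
This is an ∞/∞ indeterminate form.

Apply L'Hôpital's rule: differentiate numerator and denominator separately.
  f(x) = e^(x)   ⇒   f'(x) = e^(x)
  g(x) = x   ⇒   g'(x) = 1
  lim(x→∞) f'(x)/g'(x) = lim(x→∞) (e^(x))/(1)
  = ∞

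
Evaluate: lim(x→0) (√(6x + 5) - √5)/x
This is a standard limit.

Factor or rationalize the expression:
  lim(x→0) (√(6x + 5) - √5)/x = 3·sqrt(5)/5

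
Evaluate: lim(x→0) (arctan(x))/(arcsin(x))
This is a 0/0 indeterminate form.

Apply L'Hôpital's rule: differentiate numerator and denominator separately.
  f(x) = atan(x)   ⇒   f'(x) = 1/(x^2 + 1)
  g(x) = asin(x)   ⇒   g'(x) = 1/sqrt(1 - x^2)
  lim(x→0) f'(x)/g'(x) = lim(x→0) (1/(x^2 + 1))/(1/sqrt(1 - x^2))
  = 1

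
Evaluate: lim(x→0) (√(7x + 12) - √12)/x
This is a standard limit.

Factor or rationalize the expression:
  lim(x→0) (√(7x + 12) - √12)/x = 7·sqrt(3)/12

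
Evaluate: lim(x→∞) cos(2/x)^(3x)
This is an exponential indeterminate form.

For exponential indeterminate forms, take the natural log:
  Let L = lim(x→∞) cos(2/x)^(3x)
  Then ln(L) = lim(x→∞) [exponent × ln(base)]
  Evaluate using L'Hôpital or standard limits, then exponentiate.
  L = 1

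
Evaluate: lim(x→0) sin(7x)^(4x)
This is an exponential indeterminate form.

For exponential indeterminate forms, take the natural log:
  Let L = lim(x→0) sin(7x)^(4x)
  Then ln(L) = lim(x→0) [exponent × ln(base)]
  Evaluate using L'Hôpital or standard limits, then exponentiate.
  L = 1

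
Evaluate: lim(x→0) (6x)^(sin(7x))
This is an exponential indeterminate form.

For exponential indeterminate forms, take the natural log:
  Let L = lim(x→0) (6x)^(sin(7x))
  Then ln(L) = lim(x→0) [exponent × ln(base)]
  Evaluate using L'Hôpital or standard limits, then exponentiate.
  L = 1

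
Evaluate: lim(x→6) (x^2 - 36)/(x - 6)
This is a standard limit.

Factor or rationalize the expression:
  lim(x→6) (x^2 - 36)/(x - 6) = 12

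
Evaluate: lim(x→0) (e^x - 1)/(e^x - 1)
This is a 0/0 indeterminate form.

Apply L'Hôpital's rule: differentiate numerator and denominator separately.
  f(x) = e^(x) - 1   ⇒   f'(x) = e^(x)
  g(x) = e^(x) - 1   ⇒   g'(x) = e^(x)
  lim(x→0) f'(x)/g'(x) = lim(x→0) (e^(x))/(e^(x))
  = 1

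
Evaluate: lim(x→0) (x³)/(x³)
This is a 0/0 indeterminate form.

Apply L'Hôpital's rule: differentiate numerator and denominator separately.
  f(x) = x^3   ⇒   f'(x) = 3·x^2
  g(x) = x^3   ⇒   g'(x) = 3·x^2
  lim(x→0) f'(x)/g'(x) = lim(x→0) (3·x^2)/(3·x^2)
  = 1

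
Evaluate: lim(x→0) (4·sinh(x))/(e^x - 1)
This is a 0/0 indeterminate form.

Apply L'Hôpital's rule: differentiate numerator and denominator separately.
  f(x) = 4·sinh(x)   ⇒   f'(x) = 4·cosh(x)
  g(x) = e^(x) - 1   ⇒   g'(x) = e^(x)
  lim(x→0) f'(x)/g'(x) = lim(x→0) (4·cosh(x))/(e^(x))
  = 4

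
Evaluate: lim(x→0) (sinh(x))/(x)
This is a 0/0 indeterminate form.

Apply L'Hôpital's rule: differentiate numerator and denominator separately.
  f(x) = sinh(x)   ⇒   f'(x) = cosh(x)
  g(x) = x   ⇒   g'(x) = 1
  lim(x→0) f'(x)/g'(x) = lim(x→0) (cosh(x))/(1)
  = 1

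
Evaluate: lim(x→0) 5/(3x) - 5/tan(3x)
This is an ∞-∞ indeterminate form.

Combine fractions or rationalize to convert ∞-∞ to 0/0 form:
  lim(x→0) 5/(3x) - 5/tan(3x) = 0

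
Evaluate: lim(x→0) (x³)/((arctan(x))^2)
This is a 0/0 indeterminate form.

Apply L'Hôpital's rule: differentiate numerator and denominator separately.
  f(x) = x^3   ⇒   f'(x) = 3·x^2
  g(x) = atan(x)^2   ⇒   g'(x) = 2·atan(x)/(x^2 + 1)
  lim(x→0) f'(x)/g'(x) = lim(x→0) (3·x^2)/(2·atan(x)/(x^2 + 1))
  = 0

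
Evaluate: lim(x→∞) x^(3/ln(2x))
This is an exponential indeterminate form.

For exponential indeterminate forms, take the natural log:
  Let L = lim(x→∞) x^(3/ln(2x))
  Then ln(L) = lim(x→∞) [exponent × ln(base)]
  Evaluate using L'Hôpital or standard limits, then exponentiate.
  L = e^(3)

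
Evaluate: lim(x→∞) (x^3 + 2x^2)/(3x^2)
This is an ∞/∞ indeterminate form.

Apply L'Hôpital's rule: differentiate numerator and denominator separately.
  f(x) = x^3 + 2·x^2   ⇒   f'(x) = 3·x^2 + 4·x
  g(x) = 3·x^2   ⇒   g'(x) = 6·x
  lim(x→∞) f'(x)/g'(x) = lim(x→∞) (3·x^2 + 4·x)/(6·x)
  = ∞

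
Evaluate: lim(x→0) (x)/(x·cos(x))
This is a 0/0 indeterminate form.

Apply L'Hôpital's rule: differentiate numerator and denominator separately.
  f(x) = x   ⇒   f'(x) = 1
  g(x) = x·cos(x)   ⇒   g'(x) = -x·sin(x) + cos(x)
  lim(x→0) f'(x)/g'(x) = lim(x→0) (1)/(-x·sin(x) + cos(x))
  = 1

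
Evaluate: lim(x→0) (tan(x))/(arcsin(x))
This is a 0/0 indeterminate form.

Apply L'Hôpital's rule: differentiate numerator and denominator separately.
  f(x) = tan(x)   ⇒   f'(x) = tan(x)^2 + 1
  g(x) = asin(x)   ⇒   g'(x) = 1/sqrt(1 - x^2)
  lim(x→0) f'(x)/g'(x) = lim(x→0) (tan(x)^2 + 1)/(1/sqrt(1 - x^2))
  = 1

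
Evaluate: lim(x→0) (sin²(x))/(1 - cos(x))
This is a 0/0 indeterminate form.

Apply L'Hôpital's rule: differentiate numerator and denominator separately.
  f(x) = sin(x)^2   ⇒   f'(x) = 2·sin(x)·cos(x)
  g(x) = 1 - cos(x)   ⇒   g'(x) = sin(x)
  lim(x→0) f'(x)/g'(x) = lim(x→0) (2·sin(x)·cos(x))/(sin(x))
  = 2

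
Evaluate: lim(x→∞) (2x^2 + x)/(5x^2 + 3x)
This is an ∞/∞ indeterminate form.

Apply L'Hôpital's rule: differentiate numerator and denominator separately.
  f(x) = 2·x^2 + x   ⇒   f'(x) = 4·x + 1
  g(x) = 5·x^2 + 3·x   ⇒   g'(x) = 10·x + 3
  lim(x→∞) f'(x)/g'(x) = lim(x→∞) (4·x + 1)/(10·x + 3)
  = 2/5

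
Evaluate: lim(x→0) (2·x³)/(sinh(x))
This is a 0/0 indeterminate form.

Apply L'Hôpital's rule: differentiate numerator and denominator separately.
  f(x) = 2·x^3   ⇒   f'(x) = 6·x^2
  g(x) = sinh(x)   ⇒   g'(x) = cosh(x)
  lim(x→0) f'(x)/g'(x) = lim(x→0) (6·x^2)/(cosh(x))
  = 0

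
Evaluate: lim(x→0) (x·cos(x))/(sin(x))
This is a 0/0 indeterminate form.

Apply L'Hôpital's rule: differentiate numerator and denominator separately.
  f(x) = x·cos(x)   ⇒   f'(x) = -x·sin(x) + cos(x)
  g(x) = sin(x)   ⇒   g'(x) = cos(x)
  lim(x→0) f'(x)/g'(x) = lim(x→0) (-x·sin(x) + cos(x))/(cos(x))
  = 1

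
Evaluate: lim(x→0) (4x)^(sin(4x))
This is an exponential indeterminate form.

For exponential indeterminate forms, take the natural log:
  Let L = lim(x→0) (4x)^(sin(4x))
  Then ln(L) = lim(x→0) [exponent × ln(base)]
  Evaluate using L'Hôpital or standard limits, then exponentiate.
  L = 1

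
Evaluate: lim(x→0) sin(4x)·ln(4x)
This is a 0·∞ indeterminate form.

Rewrite 0·∞ as a quotient (0/0 or ∞/∞ form), then apply L'Hôpital's rule:
  lim(x→0) sin(4x)·ln(4x) = 0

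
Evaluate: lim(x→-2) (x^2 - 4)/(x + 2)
This is a standard limit.

Factor or rationalize the expression:
  lim(x→-2) (x^2 - 4)/(x + 2) = -4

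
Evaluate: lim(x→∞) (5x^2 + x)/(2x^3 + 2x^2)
This is an ∞/∞ indeterminate form.

Apply L'Hôpital's rule: differentiate numerator and denominator separately.
  f(x) = 5·x^2 + x   ⇒   f'(x) = 10·x + 1
  g(x) = 2·x^3 + 2·x^2   ⇒   g'(x) = 6·x^2 + 4·x
  lim(x→∞) f'(x)/g'(x) = lim(x→∞) (10·x + 1)/(6·x^2 + 4·x)
  = 0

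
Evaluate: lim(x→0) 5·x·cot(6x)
This is a 0·∞ indeterminate form.

Rewrite 0·∞ as a quotient (0/0 or ∞/∞ form), then apply L'Hôpital's rule:
  lim(x→0) 5·x·cot(6x) = 5/6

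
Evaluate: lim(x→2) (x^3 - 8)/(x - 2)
This is a standard limit.

Factor or rationalize the expression:
  lim(x→2) (x^3 - 8)/(x - 2) = 12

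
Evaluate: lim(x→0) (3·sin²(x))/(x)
This is a 0/0 indeterminate form.

Apply L'Hôpital's rule: differentiate numerator and denominator separately.
  f(x) = 3·sin(x)^2   ⇒   f'(x) = 6·sin(x)·cos(x)
  g(x) = x   ⇒   g'(x) = 1
  lim(x→0) f'(x)/g'(x) = lim(x→0) (6·sin(x)·cos(x))/(1)
  = 0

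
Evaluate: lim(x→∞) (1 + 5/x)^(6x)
This is an exponential indeterminate form.

For exponential indeterminate forms, take the natural log:
  Let L = lim(x→∞) (1 + 5/x)^(6x)
  Then ln(L) = lim(x→∞) [exponent × ln(base)]
  Evaluate using L'Hôpital or standard limits, then exponentiate.
  L = e^(30)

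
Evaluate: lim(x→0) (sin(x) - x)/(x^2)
This is a 0/0 indeterminate form.

Apply L'Hôpital's rule: differentiate numerator and denominator separately.
  f(x) = -x + sin(x)   ⇒   f'(x) = cos(x) - 1
  g(x) = x^2   ⇒   g'(x) = 2·x
  lim(x→0) f'(x)/g'(x) = lim(x→0) (cos(x) - 1)/(2·x)
  = 0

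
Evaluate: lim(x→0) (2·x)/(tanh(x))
This is a 0/0 indeterminate form.

Apply L'Hôpital's rule: differentiate numerator and denominator separately.
  f(x) = 2·x   ⇒   f'(x) = 2
  g(x) = tanh(x)   ⇒   g'(x) = 1 - tanh(x)^2
  lim(x→0) f'(x)/g'(x) = lim(x→0) (2)/(1 - tanh(x)^2)
  = 2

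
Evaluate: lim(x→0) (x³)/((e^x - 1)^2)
This is a 0/0 indeterminate form.

Apply L'Hôpital's rule: differentiate numerator and denominator separately.
  f(x) = x^3   ⇒   f'(x) = 3·x^2
  g(x) = (e^(x) - 1)^2   ⇒   g'(x) = 2·(e^(x) - 1)·e^(x)
  lim(x→0) f'(x)/g'(x) = lim(x→0) (3·x^2)/(2·(e^(x) - 1)·e^(x))
  = 0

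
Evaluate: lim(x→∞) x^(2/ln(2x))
This is an exponential indeterminate form.

For exponential indeterminate forms, take the natural log:
  Let L = lim(x→∞) x^(2/ln(2x))
  Then ln(L) = lim(x→∞) [exponent × ln(base)]
  Evaluate using L'Hôpital or standard limits, then exponentiate.
  L = e²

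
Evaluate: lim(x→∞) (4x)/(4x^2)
This is an ∞/∞ indeterminate form.

Apply L'Hôpital's rule: differentiate numerator and denominator separately.
  f(x) = 4·x   ⇒   f'(x) = 4
  g(x) = 4·x^2   ⇒   g'(x) = 8·x
  lim(x→∞) f'(x)/g'(x) = lim(x→∞) (4)/(8·x)
  = 0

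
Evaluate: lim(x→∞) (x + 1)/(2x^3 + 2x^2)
This is an ∞/∞ indeterminate form.

Apply L'Hôpital's rule: differentiate numerator and denominator separately.
  f(x) = x + 1   ⇒   f'(x) = 1
  g(x) = 2·x^3 + 2·x^2   ⇒   g'(x) = 6·x^2 + 4·x
  lim(x→∞) f'(x)/g'(x) = lim(x→∞) (1)/(6·x^2 + 4·x)
  = 0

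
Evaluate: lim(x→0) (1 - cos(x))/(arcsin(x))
This is a 0/0 indeterminate form.

Apply L'Hôpital's rule: differentiate numerator and denominator separately.
  f(x) = 1 - cos(x)   ⇒   f'(x) = sin(x)
  g(x) = asin(x)   ⇒   g'(x) = 1/sqrt(1 - x^2)
  lim(x→0) f'(x)/g'(x) = lim(x→0) (sin(x))/(1/sqrt(1 - x^2))
  = 0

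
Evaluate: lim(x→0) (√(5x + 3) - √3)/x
This is a standard limit.

Factor or rationalize the expression:
  lim(x→0) (√(5x + 3) - √3)/x = 5·sqrt(3)/6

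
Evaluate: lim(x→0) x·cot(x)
This is a 0·∞ indeterminate form.

Rewrite 0·∞ as a quotient (0/0 or ∞/∞ form), then apply L'Hôpital's rule:
  lim(x→0) x·cot(x) = 1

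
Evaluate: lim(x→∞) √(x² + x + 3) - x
This is an ∞-∞ indeterminate form.

Combine fractions or rationalize to convert ∞-∞ to 0/0 form:
  lim(x→∞) √(x² + x + 3) - x = 1/2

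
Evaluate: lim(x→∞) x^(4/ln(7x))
This is an exponential indeterminate form.

For exponential indeterminate forms, take the natural log:
  Let L = lim(x→∞) x^(4/ln(7x))
  Then ln(L) = lim(x→∞) [exponent × ln(base)]
  Evaluate using L'Hôpital or standard limits, then exponentiate.
  L = e^(4)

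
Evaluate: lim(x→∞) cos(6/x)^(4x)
This is an exponential indeterminate form.

For exponential indeterminate forms, take the natural log:
  Let L = lim(x→∞) cos(6/x)^(4x)
  Then ln(L) = lim(x→∞) [exponent × ln(base)]
  Evaluate using L'Hôpital or standard limits, then exponentiate.
  L = 1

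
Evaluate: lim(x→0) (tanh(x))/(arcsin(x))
This is a 0/0 indeterminate form.

Apply L'Hôpital's rule: differentiate numerator and denominator separately.
  f(x) = tanh(x)   ⇒   f'(x) = 1 - tanh(x)^2
  g(x) = asin(x)   ⇒   g'(x) = 1/sqrt(1 - x^2)
  lim(x→0) f'(x)/g'(x) = lim(x→0) (1 - tanh(x)^2)/(1/sqrt(1 - x^2))
  = 1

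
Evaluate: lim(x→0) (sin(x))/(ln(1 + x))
This is a 0/0 indeterminate form.

Apply L'Hôpital's rule: differentiate numerator and denominator separately.
  f(x) = sin(x)   ⇒   f'(x) = cos(x)
  g(x) = ln(x + 1)   ⇒   g'(x) = 1/(x + 1)
  lim(x→0) f'(x)/g'(x) = lim(x→0) (cos(x))/(1/(x + 1))
  = 1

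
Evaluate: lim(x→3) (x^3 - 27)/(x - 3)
This is a standard limit.

Factor or rationalize the expression:
  lim(x→3) (x^3 - 27)/(x - 3) = 27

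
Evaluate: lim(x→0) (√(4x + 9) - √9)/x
This is a standard limit.

Factor or rationalize the expression:
  lim(x→0) (√(4x + 9) - √9)/x = 2/3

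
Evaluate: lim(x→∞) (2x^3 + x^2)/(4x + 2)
This is an ∞/∞ indeterminate form.

Apply L'Hôpital's rule: differentiate numerator and denominator separately.
  f(x) = 2·x^3 + x^2   ⇒   f'(x) = 6·x^2 + 2·x
  g(x) = 4·x + 2   ⇒   g'(x) = 4
  lim(x→∞) f'(x)/g'(x) = lim(x→∞) (6·x^2 + 2·x)/(4)
  = ∞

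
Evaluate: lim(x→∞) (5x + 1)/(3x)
This is an ∞/∞ indeterminate form.

Apply L'Hôpital's rule: differentiate numerator and denominator separately.
  f(x) = 5·x + 1   ⇒   f'(x) = 5
  g(x) = 3·x   ⇒   g'(x) = 3
  lim(x→∞) f'(x)/g'(x) = lim(x→∞) (5)/(3)
  = 5/3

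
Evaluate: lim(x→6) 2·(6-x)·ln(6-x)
This is a 0·∞ indeterminate form.

Rewrite 0·∞ as a quotient (0/0 or ∞/∞ form), then apply L'Hôpital's rule:
  lim(x→6) 2·(6-x)·ln(6-x) = 0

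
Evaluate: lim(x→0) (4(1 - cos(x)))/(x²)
This is a 0/0 indeterminate form.

Apply L'Hôpital's rule: differentiate numerator and denominator separately.
  f(x) = 4 - 4·cos(x)   ⇒   f'(x) = 4·sin(x)
  g(x) = x^2   ⇒   g'(x) = 2·x
  lim(x→0) f'(x)/g'(x) = lim(x→0) (4·sin(x))/(2·x)
  = 2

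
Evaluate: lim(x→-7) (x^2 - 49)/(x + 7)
This is a standard limit.

Factor or rationalize the expression:
  lim(x→-7) (x^2 - 49)/(x + 7) = -14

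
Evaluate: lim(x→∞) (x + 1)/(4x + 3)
This is an ∞/∞ indeterminate form.

Apply L'Hôpital's rule: differentiate numerator and denominator separately.
  f(x) = x + 1   ⇒   f'(x) = 1
  g(x) = 4·x + 3   ⇒   g'(x) = 4
  lim(x→∞) f'(x)/g'(x) = lim(x→∞) (1)/(4)
  = 1/4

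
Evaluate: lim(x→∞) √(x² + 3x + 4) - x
This is an ∞-∞ indeterminate form.

Combine fractions or rationalize to convert ∞-∞ to 0/0 form:
  lim(x→∞) √(x² + 3x + 4) - x = 3/2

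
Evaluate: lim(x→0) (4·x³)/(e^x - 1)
This is a 0/0 indeterminate form.

Apply L'Hôpital's rule: differentiate numerator and denominator separately.
  f(x) = 4·x^3   ⇒   f'(x) = 12·x^2
  g(x) = e^(x) - 1   ⇒   g'(x) = e^(x)
  lim(x→0) f'(x)/g'(x) = lim(x→0) (12·x^2)/(e^(x))
  = 0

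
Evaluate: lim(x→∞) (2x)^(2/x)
This is an exponential indeterminate form.

For exponential indeterminate forms, take the natural log:
  Let L = lim(x→∞) (2x)^(2/x)
  Then ln(L) = lim(x→∞) [exponent × ln(base)]
  Evaluate using L'Hôpital or standard limits, then exponentiate.
  L = 1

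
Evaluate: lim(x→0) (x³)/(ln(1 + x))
This is a 0/0 indeterminate form.

Apply L'Hôpital's rule: differentiate numerator and denominator separately.
  f(x) = x^3   ⇒   f'(x) = 3·x^2
  g(x) = ln(x + 1)   ⇒   g'(x) = 1/(x + 1)
  lim(x→0) f'(x)/g'(x) = lim(x→0) (3·x^2)/(1/(x + 1))
  = 0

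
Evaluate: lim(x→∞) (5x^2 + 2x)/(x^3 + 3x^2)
This is an ∞/∞ indeterminate form.

Apply L'Hôpital's rule: differentiate numerator and denominator separately.
  f(x) = 5·x^2 + 2·x   ⇒   f'(x) = 10·x + 2
  g(x) = x^3 + 3·x^2   ⇒   g'(x) = 3·x^2 + 6·x
  lim(x→∞) f'(x)/g'(x) = lim(x→∞) (10·x + 2)/(3·x^2 + 6·x)
  = 0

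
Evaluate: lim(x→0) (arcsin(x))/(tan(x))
This is a 0/0 indeterminate form.

Apply L'Hôpital's rule: differentiate numerator and denominator separately.
  f(x) = asin(x)   ⇒   f'(x) = 1/sqrt(1 - x^2)
  g(x) = tan(x)   ⇒   g'(x) = tan(x)^2 + 1
  lim(x→0) f'(x)/g'(x) = lim(x→0) (1/sqrt(1 - x^2))/(tan(x)^2 + 1)
  = 1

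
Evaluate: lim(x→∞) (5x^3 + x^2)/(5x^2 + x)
This is an ∞/∞ indeterminate form.

Apply L'Hôpital's rule: differentiate numerator and denominator separately.
  f(x) = 5·x^3 + x^2   ⇒   f'(x) = 15·x^2 + 2·x
  g(x) = 5·x^2 + x   ⇒   g'(x) = 10·x + 1
  lim(x→∞) f'(x)/g'(x) = lim(x→∞) (15·x^2 + 2·x)/(10·x + 1)
  = ∞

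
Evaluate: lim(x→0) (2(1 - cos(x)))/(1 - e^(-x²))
This is a 0/0 indeterminate form.

Apply L'Hôpital's rule: differentiate numerator and denominator separately.
  f(x) = 2 - 2·cos(x)   ⇒   f'(x) = 2·sin(x)
  g(x) = 1 - e^(-x^2)   ⇒   g'(x) = 2·x·e^(-x^2)
  lim(x→0) f'(x)/g'(x) = lim(x→0) (2·sin(x))/(2·x·e^(-x^2))
  = 1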